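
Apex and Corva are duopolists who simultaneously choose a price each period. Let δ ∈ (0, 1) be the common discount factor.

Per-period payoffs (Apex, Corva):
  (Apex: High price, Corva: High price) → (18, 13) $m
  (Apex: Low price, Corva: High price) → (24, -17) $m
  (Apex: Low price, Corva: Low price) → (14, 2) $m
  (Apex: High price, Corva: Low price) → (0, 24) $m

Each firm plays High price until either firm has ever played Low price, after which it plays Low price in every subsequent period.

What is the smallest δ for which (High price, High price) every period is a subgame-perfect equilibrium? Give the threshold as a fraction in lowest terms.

3/5

For Apex: deviation gain 24−18 = 6, per-period punishment loss 18−14 = 4. IC gives δ ≥ 6/10 = 3/5.
For Corva: gain 11, loss 11 per period, so δ ≥ 11/22 = 1/2.
The tighter constraint is Apex's, so cooperation needs δ ≥ 3/5.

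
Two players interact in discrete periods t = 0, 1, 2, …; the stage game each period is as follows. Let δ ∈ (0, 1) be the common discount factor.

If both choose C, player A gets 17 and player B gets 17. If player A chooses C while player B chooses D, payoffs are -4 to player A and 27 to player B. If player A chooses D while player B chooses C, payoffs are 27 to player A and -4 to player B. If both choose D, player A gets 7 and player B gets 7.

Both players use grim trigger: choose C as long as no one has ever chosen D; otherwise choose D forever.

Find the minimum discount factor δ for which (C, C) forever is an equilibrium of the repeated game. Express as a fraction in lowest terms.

17/(1−δ) ≥ 27 + 7δ/(1−δ)
17 ≥ 27 − 20δ
δ ≥ 10/20 = 1/2.

1/2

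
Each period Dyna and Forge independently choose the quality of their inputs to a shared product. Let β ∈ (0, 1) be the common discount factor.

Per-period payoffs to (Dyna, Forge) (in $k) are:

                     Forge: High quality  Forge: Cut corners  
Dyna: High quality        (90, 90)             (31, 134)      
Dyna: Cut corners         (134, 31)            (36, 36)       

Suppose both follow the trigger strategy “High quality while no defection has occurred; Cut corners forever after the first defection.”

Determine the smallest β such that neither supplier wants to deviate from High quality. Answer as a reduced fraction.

22/49

Under grim trigger the critical discount factor is (T−C)/(T−P) with T = 134, C = 90, P = 36.
β* = (134−90)/(134−36) = 44/98 = 22/49.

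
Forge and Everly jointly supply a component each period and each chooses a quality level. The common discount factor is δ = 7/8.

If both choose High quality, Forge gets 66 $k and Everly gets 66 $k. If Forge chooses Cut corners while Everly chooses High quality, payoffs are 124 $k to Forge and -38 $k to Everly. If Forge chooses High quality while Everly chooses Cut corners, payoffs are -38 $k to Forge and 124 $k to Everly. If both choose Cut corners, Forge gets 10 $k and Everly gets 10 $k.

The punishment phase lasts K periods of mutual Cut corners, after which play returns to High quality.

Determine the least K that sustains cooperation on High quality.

2

IC: δ(1−δ^K)/(1−δ) ≥ (124−66)/(66−10) = 29/28.
With δ = 7/8: need 1 − δ^K ≥ 29/28·(1−7/8)/(7/8), i.e. δ^K ≤ 0.8520.
Since (7/8)^1 = 0.8750 and (7/8)^2 = 0.7656, the smallest such K is 2.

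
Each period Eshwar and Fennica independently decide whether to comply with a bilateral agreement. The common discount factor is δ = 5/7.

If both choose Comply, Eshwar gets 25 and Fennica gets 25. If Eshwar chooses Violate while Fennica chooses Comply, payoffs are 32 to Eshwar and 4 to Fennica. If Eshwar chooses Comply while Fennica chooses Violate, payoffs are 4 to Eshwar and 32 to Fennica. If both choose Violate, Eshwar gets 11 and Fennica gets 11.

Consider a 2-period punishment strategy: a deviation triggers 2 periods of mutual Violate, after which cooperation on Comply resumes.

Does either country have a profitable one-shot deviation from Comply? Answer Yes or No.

Comparing payoff streams over the 3 periods until play realigns: cooperate → 25(1+δ+…+δ^2); deviate → 32 + 11(δ+…+δ^2).
Cooperation is sustained iff (25−11)(δ+…+δ^2) ≥ 32−25.
δ+…+δ^2 = 5/7·(1−(5/7)^2)/(1−5/7) = 1.2245, and (32−25)/(25−11) = 0.5000.
1.2245 ≥ 0.5000, so cooperation is sustainable.

No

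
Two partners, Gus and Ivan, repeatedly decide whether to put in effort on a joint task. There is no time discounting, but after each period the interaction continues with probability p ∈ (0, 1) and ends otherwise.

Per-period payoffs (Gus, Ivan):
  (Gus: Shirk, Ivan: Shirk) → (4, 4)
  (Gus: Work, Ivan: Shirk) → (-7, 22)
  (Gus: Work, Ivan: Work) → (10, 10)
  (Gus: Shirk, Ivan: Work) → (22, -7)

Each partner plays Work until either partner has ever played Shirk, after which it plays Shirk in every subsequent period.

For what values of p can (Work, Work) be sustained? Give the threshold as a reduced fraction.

2/3

Expected cooperation value is 10 + p·10 + p²·10 + … = 10/(1−p); deviation gives 22 + p·4/(1−p).
10 ≥ 22(1−p) + 4p ⇒ 18p ≥ 12 ⇒ p ≥ 12/18 = 2/3.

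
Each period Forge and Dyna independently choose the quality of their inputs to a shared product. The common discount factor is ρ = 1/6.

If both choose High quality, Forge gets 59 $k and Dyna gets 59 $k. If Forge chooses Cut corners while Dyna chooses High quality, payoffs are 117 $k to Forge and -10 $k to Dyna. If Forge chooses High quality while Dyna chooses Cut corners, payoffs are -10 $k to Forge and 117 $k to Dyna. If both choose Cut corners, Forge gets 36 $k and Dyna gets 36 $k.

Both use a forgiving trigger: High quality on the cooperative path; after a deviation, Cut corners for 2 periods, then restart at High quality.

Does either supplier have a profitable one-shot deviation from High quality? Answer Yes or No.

A one-shot deviation gives 117 now, then 36 for 2 periods, then back to 59.
Gain from deviating: (117−59) today; loss: (59−36) in each of the next 2 periods.
No-deviation condition: (59−36)(ρ+…+ρ^2) ≥ 117−59, i.e. ρ+…+ρ^2 ≥ 58/23.
At ρ = 1/6: ρ+…+ρ^2 = 0.1944 < 2.5217.
So cooperation is not sustainable.

Yes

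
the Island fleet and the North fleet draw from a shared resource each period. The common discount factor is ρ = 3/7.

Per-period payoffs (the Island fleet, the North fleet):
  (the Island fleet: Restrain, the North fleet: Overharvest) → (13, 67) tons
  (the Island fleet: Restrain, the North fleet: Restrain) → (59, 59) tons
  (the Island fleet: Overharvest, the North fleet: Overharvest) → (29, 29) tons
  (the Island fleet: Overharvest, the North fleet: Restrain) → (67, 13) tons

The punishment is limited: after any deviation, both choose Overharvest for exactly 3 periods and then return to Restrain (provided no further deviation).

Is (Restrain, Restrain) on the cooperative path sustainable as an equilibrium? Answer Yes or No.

Yes

Comparing payoff streams over the 4 periods until play realigns: cooperate → 59(1+ρ+…+ρ^3); deviate → 67 + 29(ρ+…+ρ^3).
Cooperation is sustained iff (59−29)(ρ+…+ρ^3) ≥ 67−59.
ρ+…+ρ^3 = 3/7·(1−(3/7)^3)/(1−3/7) = 0.6910, and (67−59)/(59−29) = 0.2667.
0.6910 ≥ 0.2667, so cooperation is sustainable.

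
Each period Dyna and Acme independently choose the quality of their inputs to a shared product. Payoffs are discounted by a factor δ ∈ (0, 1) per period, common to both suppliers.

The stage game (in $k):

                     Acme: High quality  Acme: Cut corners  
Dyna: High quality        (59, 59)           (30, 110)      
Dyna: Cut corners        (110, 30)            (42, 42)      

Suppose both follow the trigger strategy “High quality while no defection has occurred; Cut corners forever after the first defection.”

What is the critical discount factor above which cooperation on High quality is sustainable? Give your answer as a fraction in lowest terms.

3/4

Under grim trigger the critical discount factor is (T−C)/(T−P) with T = 110, C = 59, P = 42.
δ* = (110−59)/(110−42) = 51/68 = 3/4.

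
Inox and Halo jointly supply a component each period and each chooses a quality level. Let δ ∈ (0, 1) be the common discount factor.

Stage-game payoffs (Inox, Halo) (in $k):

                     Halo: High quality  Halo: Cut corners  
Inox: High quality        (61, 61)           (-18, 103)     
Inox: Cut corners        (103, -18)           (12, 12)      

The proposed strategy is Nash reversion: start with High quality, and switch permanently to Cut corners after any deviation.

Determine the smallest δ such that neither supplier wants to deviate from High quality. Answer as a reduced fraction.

6/13

61/(1−δ) ≥ 103 + 12δ/(1−δ)
61 ≥ 103 − 91δ
δ ≥ 42/91 = 6/13.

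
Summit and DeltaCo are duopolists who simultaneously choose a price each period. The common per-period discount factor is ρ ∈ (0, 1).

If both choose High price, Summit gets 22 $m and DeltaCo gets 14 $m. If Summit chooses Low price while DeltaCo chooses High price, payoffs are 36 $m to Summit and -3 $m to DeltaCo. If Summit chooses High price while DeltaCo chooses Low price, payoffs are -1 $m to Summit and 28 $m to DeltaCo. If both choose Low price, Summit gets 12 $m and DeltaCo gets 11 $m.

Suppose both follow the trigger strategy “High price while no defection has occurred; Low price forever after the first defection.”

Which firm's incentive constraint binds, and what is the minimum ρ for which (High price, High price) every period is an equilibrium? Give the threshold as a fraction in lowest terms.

Summit: cooperation gives 22 each period; deviation gives 36 once then 12 forever.
  22/(1−ρ) ≥ 36 + 12ρ/(1−ρ) ⇒ ρ ≥ 14/24 = 7/12.
DeltaCo: cooperation gives 14 each period; deviation gives 28 once then 11 forever.
  ρ ≥ 14/17.
Both must hold, so the binding constraint is DeltaCo's: ρ ≥ 14/17.

DeltaCo; ρ ≥ 14/17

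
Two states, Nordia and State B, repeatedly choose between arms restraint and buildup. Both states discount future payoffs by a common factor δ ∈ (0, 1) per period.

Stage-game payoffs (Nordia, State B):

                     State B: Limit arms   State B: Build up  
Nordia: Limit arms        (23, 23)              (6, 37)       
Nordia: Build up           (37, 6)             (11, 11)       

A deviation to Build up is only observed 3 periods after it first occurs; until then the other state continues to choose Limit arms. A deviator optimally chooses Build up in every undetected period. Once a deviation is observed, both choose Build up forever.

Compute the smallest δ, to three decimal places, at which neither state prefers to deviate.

0.814

Deviating for the 3 undetected periods gains 37−23 = 14 per period over cooperation, then loses 23−11 = 12 per period forever once punishment starts.
Gain: 14(1 + δ + … + δ^2); loss: 12·δ^3/(1−δ).
No profitable deviation ⇔ 14(1−δ^3) ≤ 12·δ^3, i.e. δ^3 ≥ 14/(14+12) = 7/13.
Hence δ ≥ (7/13)^(1/3) ≈ 0.814.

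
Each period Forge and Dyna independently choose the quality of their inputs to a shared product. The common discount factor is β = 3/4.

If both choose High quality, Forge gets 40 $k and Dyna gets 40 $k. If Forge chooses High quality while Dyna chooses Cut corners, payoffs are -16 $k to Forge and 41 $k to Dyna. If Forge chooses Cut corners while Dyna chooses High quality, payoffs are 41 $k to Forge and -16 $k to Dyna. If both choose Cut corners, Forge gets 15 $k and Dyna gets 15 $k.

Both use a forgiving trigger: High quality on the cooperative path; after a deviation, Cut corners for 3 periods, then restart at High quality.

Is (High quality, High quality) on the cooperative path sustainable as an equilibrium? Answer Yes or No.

Yes

Comparing payoff streams over the 4 periods until play realigns: cooperate → 40(1+β+…+β^3); deviate → 41 + 15(β+…+β^3).
Cooperation is sustained iff (40−15)(β+…+β^3) ≥ 41−40.
β+…+β^3 = 3/4·(1−(3/4)^3)/(1−3/4) = 1.7344, and (41−40)/(40−15) = 0.0400.
1.7344 ≥ 0.0400, so cooperation is sustainable.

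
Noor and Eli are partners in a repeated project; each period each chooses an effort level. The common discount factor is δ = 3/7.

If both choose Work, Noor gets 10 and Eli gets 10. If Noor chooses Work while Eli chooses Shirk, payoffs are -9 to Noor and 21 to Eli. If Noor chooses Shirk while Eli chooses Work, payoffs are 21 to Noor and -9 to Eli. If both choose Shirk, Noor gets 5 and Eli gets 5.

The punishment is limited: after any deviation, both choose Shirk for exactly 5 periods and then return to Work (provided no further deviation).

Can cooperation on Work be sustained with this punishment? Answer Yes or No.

No

A one-shot deviation gives 21 now, then 5 for 5 periods, then back to 10.
Gain from deviating: (21−10) today; loss: (10−5) in each of the next 5 periods.
No-deviation condition: (10−5)(δ+…+δ^5) ≥ 21−10, i.e. δ+…+δ^5 ≥ 11/5.
At δ = 3/7: δ+…+δ^5 = 0.7392 < 2.2000.
So cooperation is not sustainable.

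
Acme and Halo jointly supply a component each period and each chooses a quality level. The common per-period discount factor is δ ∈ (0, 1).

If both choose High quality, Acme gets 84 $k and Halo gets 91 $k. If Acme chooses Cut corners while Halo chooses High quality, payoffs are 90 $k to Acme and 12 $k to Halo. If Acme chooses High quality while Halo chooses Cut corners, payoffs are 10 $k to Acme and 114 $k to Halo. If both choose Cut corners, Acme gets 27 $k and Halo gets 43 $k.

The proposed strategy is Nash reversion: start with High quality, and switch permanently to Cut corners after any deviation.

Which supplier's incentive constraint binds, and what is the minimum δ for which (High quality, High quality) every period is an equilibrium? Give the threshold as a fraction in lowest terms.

Acme's threshold: (90−84)/(90−27) = 2/21.
Halo's threshold: (114−91)/(114−43) = 23/71.
2/21 < 23/71, so Halo binds and δ* = 23/71.

Halo; δ ≥ 23/71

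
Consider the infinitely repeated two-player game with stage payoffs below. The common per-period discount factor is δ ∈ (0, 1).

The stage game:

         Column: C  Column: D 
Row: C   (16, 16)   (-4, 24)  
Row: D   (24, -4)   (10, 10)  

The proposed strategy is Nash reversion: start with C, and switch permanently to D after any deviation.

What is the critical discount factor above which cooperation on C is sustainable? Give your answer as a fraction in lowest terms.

4/7

One-period gain from deviating is 24 − 16 = 8. The loss is 16 − 10 = 6 in every subsequent period, with present value 6·δ/(1−δ).
Deviation is unprofitable when 6·δ/(1−δ) ≥ 8, i.e. δ/(1−δ) ≥ 4/3.
Equivalently δ ≥ 8/(8+6) = 4/7.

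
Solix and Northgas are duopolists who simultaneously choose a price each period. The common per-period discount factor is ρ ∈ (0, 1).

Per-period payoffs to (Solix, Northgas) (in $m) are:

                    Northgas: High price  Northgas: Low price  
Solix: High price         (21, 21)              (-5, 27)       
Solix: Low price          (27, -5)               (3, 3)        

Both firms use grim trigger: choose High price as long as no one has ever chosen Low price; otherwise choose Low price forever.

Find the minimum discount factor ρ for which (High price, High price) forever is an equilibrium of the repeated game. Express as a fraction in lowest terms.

One-period gain from deviating is 27 − 21 = 6. The loss is 21 − 3 = 18 in every subsequent period, with present value 18·ρ/(1−ρ).
Deviation is unprofitable when 18·ρ/(1−ρ) ≥ 6, i.e. ρ/(1−ρ) ≥ 1/3.
Equivalently ρ ≥ 6/(6+18) = 1/4.

1/4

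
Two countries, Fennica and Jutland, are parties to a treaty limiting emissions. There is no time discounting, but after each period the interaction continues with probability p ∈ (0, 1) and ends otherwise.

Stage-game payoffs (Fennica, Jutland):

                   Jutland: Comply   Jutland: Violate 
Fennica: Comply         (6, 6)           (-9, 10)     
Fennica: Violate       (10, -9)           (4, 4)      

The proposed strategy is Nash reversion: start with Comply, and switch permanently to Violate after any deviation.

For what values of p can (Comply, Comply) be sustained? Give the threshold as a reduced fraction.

Expected cooperation value is 6 + p·6 + p²·6 + … = 6/(1−p); deviation gives 10 + p·4/(1−p).
6 ≥ 10(1−p) + 4p ⇒ 6p ≥ 4 ⇒ p ≥ 4/6 = 2/3.

2/3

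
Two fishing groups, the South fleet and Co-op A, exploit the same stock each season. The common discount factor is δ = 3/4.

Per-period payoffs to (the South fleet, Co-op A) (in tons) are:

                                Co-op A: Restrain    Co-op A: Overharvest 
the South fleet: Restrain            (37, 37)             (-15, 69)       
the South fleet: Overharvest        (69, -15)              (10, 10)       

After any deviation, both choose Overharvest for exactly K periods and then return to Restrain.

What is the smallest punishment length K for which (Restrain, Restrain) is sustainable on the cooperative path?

No profitable deviation requires (37−10)(δ+…+δ^K) ≥ 69−37, i.e. δ+…+δ^K ≥ 32/27 ≈ 1.1852.
With δ = 3/4, the partial sums are K=1: 0.7500, K=2: 1.3125.
K = 2 is the first length at which the sum reaches 1.1852.

2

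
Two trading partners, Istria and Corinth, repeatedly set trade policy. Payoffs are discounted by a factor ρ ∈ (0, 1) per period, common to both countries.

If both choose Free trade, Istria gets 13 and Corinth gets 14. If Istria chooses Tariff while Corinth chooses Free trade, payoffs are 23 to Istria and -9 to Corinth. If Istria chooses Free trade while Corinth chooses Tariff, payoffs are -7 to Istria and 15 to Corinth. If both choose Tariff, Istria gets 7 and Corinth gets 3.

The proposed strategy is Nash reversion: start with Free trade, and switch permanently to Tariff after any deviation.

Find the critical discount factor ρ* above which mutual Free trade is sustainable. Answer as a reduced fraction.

5/8

Istria's threshold: (23−13)/(23−7) = 5/8.
Corinth's threshold: (15−14)/(15−3) = 1/12.
5/8 > 1/12, so Istria binds and ρ* = 5/8.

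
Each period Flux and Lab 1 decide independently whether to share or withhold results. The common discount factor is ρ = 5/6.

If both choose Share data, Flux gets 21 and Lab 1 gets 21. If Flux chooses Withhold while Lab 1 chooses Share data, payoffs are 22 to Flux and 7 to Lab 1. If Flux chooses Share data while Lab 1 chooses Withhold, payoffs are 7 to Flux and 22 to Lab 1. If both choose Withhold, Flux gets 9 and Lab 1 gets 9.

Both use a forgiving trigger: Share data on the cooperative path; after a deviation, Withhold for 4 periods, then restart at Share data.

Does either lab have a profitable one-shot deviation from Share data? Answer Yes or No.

No

Comparing payoff streams over the 5 periods until play realigns: cooperate → 21(1+ρ+…+ρ^4); deviate → 22 + 9(ρ+…+ρ^4).
Cooperation is sustained iff (21−9)(ρ+…+ρ^4) ≥ 22−21.
ρ+…+ρ^4 = 5/6·(1−(5/6)^4)/(1−5/6) = 2.5887, and (22−21)/(21−9) = 0.0833.
2.5887 ≥ 0.0833, so cooperation is sustainable.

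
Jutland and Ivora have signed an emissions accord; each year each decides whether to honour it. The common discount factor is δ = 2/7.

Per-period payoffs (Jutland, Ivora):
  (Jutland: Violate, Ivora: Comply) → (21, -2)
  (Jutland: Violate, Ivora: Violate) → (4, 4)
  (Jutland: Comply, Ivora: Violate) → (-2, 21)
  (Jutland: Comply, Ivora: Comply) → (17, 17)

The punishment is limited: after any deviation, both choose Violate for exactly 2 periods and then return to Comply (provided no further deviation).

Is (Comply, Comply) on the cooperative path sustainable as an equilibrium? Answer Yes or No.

IC: δ+…+δ^2 ≥ (21−17)/(17−4) = 4/13.
At δ = 2/7: partial sum = 0.3673 ≥ 0.3077. Cooperation sustainable.

Yes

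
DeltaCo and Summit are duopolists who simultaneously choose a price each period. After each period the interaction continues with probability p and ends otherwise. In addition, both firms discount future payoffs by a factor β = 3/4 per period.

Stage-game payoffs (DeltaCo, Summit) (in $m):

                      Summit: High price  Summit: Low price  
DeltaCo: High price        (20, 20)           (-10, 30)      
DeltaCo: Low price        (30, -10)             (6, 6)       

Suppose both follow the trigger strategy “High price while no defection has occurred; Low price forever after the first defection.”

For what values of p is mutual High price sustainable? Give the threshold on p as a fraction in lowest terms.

5/9

With continuation probability p and discount β, the effective per-period discount factor is βp.
Grim-trigger IC: βp ≥ (30−20)/(30−6) = 5/12.
So p ≥ (5/12)/(3/4) = 5/9.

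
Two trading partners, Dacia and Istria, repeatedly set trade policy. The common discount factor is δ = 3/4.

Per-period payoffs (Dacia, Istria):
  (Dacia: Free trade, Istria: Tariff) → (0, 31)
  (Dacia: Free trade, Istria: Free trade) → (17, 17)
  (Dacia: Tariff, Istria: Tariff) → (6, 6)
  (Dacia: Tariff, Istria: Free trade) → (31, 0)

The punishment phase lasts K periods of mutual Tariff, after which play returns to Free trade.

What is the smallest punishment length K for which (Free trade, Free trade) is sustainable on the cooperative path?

2

Need Σ_{k=1}^{K} δ^k ≥ (31−17)/(17−6) = 1.2727 at δ = 3/4.
At K = 1 the sum is 0.7500 < 1.2727; at K = 2 it is 1.3125 ≥ 1.2727.
So the minimum punishment length is K = 2.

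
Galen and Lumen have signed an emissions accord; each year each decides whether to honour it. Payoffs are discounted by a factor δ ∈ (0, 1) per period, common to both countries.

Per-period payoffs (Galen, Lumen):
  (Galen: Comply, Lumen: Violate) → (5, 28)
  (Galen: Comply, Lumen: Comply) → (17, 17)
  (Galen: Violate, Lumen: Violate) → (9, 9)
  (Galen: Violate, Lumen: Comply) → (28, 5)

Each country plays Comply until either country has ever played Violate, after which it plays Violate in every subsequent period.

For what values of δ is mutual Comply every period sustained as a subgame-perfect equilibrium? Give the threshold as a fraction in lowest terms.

One-period gain from deviating is 28 − 17 = 11. The loss is 17 − 9 = 8 in every subsequent period, with present value 8·δ/(1−δ).
Deviation is unprofitable when 8·δ/(1−δ) ≥ 11, i.e. δ/(1−δ) ≥ 11/8.
Equivalently δ ≥ 11/(11+8) = 11/19.

11/19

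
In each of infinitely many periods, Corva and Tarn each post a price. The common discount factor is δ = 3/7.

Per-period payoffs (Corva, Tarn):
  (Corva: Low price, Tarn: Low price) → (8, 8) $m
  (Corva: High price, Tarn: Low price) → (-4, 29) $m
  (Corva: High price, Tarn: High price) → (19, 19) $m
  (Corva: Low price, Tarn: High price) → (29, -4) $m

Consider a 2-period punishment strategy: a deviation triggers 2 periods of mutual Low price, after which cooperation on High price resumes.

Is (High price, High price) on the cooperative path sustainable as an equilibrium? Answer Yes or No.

No

IC: δ+…+δ^2 ≥ (29−19)/(19−8) = 10/11.
At δ = 3/7: partial sum = 0.6122 < 0.9091. Cooperation not sustainable.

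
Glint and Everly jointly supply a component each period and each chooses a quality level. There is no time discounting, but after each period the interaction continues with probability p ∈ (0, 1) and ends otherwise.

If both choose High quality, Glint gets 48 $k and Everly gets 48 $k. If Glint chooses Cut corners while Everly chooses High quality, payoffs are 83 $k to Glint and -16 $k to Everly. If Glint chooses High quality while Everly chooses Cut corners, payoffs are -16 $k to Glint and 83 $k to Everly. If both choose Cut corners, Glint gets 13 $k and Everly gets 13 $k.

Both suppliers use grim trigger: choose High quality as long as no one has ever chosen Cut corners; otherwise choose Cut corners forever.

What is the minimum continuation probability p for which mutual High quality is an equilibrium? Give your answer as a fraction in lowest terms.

Expected cooperation value is 48 + p·48 + p²·48 + … = 48/(1−p); deviation gives 83 + p·13/(1−p).
48 ≥ 83(1−p) + 13p ⇒ 70p ≥ 35 ⇒ p ≥ 35/70 = 1/2.

1/2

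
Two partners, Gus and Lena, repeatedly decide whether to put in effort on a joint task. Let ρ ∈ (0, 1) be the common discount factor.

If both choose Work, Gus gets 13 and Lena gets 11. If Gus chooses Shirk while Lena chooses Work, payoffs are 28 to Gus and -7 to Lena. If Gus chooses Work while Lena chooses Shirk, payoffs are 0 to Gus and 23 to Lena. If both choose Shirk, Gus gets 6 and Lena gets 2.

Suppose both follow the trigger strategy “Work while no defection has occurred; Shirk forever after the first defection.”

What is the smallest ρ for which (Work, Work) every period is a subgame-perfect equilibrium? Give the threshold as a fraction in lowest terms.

15/22

Gus: cooperation gives 13 each period; deviation gives 28 once then 6 forever.
  13/(1−ρ) ≥ 28 + 6ρ/(1−ρ) ⇒ ρ ≥ 15/22.
Lena: cooperation gives 11 each period; deviation gives 23 once then 2 forever.
  ρ ≥ 12/21 = 4/7.
Both must hold, so the binding constraint is Gus's: ρ ≥ 15/22.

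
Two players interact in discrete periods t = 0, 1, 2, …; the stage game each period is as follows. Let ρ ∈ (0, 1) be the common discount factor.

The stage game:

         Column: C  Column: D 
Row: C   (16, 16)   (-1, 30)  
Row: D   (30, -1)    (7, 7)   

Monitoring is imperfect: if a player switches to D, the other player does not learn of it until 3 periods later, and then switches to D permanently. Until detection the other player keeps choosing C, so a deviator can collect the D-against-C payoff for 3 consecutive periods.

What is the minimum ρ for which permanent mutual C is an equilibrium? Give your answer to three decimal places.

0.847

A deviator earns 30 for 3 periods, then 7 forever; cooperating earns 16 forever. Multiplying the IC by (1−ρ):
16 ≥ 30(1−ρ^3) + 7ρ^3, so 23·ρ^3 ≥ 14 and ρ^3 ≥ 14/23.
ρ ≥ (14/23)^(1/3) ≈ 0.847.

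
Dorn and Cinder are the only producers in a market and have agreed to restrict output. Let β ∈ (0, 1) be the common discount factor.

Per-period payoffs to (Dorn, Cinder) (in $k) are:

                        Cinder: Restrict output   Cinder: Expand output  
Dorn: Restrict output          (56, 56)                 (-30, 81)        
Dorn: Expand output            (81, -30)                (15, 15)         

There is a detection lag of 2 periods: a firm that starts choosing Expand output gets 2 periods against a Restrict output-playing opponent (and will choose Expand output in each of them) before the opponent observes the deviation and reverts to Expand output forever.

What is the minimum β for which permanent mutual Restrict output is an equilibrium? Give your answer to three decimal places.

Deviating for the 2 undetected periods gains 81−56 = 25 per period over cooperation, then loses 56−15 = 41 per period forever once punishment starts.
Gain: 25(1 + β + … + β^1); loss: 41·β^2/(1−β).
No profitable deviation ⇔ 25(1−β^2) ≤ 41·β^2, i.e. β^2 ≥ 25/(25+41) = 25/66.
Hence β ≥ (25/66)^(1/2) ≈ 0.615.

0.615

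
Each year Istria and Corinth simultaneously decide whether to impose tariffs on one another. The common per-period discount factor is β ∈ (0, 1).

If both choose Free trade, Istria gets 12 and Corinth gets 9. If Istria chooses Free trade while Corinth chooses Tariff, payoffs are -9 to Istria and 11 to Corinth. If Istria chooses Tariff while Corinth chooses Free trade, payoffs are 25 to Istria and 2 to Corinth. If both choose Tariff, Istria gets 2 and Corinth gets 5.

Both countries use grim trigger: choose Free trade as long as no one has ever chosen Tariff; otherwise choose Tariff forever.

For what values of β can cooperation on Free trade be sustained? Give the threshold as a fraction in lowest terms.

Istria: cooperation gives 12 each period; deviation gives 25 once then 2 forever.
  12/(1−β) ≥ 25 + 2β/(1−β) ⇒ β ≥ 13/23.
Corinth: cooperation gives 9 each period; deviation gives 11 once then 5 forever.
  β ≥ 2/6 = 1/3.
Both must hold, so the binding constraint is Istria's: β ≥ 13/23.

13/23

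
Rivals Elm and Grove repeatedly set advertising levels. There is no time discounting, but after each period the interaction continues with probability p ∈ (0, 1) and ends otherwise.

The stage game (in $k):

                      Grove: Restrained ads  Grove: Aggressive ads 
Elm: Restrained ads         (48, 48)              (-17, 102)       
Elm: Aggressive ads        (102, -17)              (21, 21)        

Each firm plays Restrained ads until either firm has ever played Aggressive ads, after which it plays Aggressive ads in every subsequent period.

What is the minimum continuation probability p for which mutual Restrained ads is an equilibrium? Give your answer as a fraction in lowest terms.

2/3

With no time discounting, the continuation probability p plays the role of the discount factor.
Grim-trigger IC: 48/(1−p) ≥ 102 + 21p/(1−p) ⇒ p ≥ (102−48)/(102−21) = 2/3.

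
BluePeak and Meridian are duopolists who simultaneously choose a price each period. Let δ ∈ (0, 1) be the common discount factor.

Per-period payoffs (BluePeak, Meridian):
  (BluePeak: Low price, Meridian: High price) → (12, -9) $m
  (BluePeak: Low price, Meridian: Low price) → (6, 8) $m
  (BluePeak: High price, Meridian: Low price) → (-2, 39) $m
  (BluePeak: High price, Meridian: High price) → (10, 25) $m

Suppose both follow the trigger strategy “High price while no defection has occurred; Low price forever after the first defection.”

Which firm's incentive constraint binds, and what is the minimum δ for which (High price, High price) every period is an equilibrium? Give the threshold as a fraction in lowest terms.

Meridian; δ ≥ 14/31

For BluePeak: deviation gain 12−10 = 2, per-period punishment loss 10−6 = 4. IC gives δ ≥ 2/6 = 1/3.
For Meridian: gain 14, loss 17 per period, so δ ≥ 14/31.
The tighter constraint is Meridian's, so cooperation needs δ ≥ 14/31.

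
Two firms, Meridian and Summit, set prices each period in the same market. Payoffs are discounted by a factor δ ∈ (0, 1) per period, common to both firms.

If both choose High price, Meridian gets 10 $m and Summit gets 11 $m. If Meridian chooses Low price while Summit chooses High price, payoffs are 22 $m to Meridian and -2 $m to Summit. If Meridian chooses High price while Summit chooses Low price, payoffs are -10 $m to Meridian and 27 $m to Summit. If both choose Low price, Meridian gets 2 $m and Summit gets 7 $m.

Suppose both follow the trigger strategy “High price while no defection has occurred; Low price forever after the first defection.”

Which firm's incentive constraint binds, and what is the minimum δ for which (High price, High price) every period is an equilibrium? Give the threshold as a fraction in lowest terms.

Summit; δ ≥ 4/5

Meridian's threshold: (22−10)/(22−2) = 3/5.
Summit's threshold: (27−11)/(27−7) = 4/5.
3/5 < 4/5, so Summit binds and δ* = 4/5.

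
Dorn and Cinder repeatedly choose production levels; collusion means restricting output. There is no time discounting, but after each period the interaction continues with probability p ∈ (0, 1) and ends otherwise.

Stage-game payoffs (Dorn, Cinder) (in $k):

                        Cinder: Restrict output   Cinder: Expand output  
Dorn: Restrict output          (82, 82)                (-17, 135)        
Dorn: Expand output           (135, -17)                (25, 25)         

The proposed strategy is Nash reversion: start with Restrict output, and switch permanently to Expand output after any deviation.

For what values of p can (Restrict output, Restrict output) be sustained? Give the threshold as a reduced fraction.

Expected cooperation value is 82 + p·82 + p²·82 + … = 82/(1−p); deviation gives 135 + p·25/(1−p).
82 ≥ 135(1−p) + 25p ⇒ 110p ≥ 53 ⇒ p ≥ 53/110.

53/110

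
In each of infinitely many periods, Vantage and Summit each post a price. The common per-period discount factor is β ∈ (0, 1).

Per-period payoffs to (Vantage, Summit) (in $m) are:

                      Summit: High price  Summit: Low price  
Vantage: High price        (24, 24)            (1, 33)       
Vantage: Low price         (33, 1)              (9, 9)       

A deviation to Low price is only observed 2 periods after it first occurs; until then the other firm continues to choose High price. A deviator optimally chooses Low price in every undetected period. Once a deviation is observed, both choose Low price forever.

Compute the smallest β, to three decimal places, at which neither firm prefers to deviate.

Deviating for the 2 undetected periods gains 33−24 = 9 per period over cooperation, then loses 24−9 = 15 per period forever once punishment starts.
Gain: 9(1 + β + … + β^1); loss: 15·β^2/(1−β).
No profitable deviation ⇔ 9(1−β^2) ≤ 15·β^2, i.e. β^2 ≥ 9/(9+15) = 3/8.
Hence β ≥ (3/8)^(1/2) ≈ 0.612.

0.612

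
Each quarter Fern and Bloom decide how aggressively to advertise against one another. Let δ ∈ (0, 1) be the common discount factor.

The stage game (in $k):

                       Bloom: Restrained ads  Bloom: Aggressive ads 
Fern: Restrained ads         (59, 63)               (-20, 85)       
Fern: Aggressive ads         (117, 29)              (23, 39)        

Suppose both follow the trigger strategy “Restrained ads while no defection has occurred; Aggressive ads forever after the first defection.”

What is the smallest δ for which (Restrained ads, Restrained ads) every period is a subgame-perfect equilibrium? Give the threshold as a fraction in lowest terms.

For Fern: deviation gain 117−59 = 58, per-period punishment loss 59−23 = 36. IC gives δ ≥ 58/94 = 29/47.
For Bloom: gain 22, loss 24 per period, so δ ≥ 22/46 = 11/23.
The tighter constraint is Fern's, so cooperation needs δ ≥ 29/47.

29/47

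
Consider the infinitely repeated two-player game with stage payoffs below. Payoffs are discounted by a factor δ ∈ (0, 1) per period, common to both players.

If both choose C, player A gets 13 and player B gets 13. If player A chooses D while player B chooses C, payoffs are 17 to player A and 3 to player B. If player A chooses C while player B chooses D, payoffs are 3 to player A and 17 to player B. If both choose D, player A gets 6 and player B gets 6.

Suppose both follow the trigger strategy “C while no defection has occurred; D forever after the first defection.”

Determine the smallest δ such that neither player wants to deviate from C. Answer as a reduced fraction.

Cooperation forever yields 13 each period: 13/(1−δ).
Deviating yields 17 once, then 6 forever: 17 + 6δ/(1−δ).
No profitable deviation requires 13/(1−δ) ≥ 17 + 6δ/(1−δ).
Multiplying by (1−δ): 13 ≥ 17(1−δ) + 6δ = 17 − 11δ.
So 11δ ≥ 4, i.e. δ ≥ 4/11.

4/11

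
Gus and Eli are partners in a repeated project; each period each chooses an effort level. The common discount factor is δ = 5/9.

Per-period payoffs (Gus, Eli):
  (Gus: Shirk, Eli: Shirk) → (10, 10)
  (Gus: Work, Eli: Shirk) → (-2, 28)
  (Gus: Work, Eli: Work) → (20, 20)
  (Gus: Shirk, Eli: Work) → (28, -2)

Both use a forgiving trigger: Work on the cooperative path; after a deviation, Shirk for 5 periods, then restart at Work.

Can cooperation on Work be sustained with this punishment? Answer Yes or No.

A one-shot deviation gives 28 now, then 10 for 5 periods, then back to 20.
Gain from deviating: (28−20) today; loss: (20−10) in each of the next 5 periods.
No-deviation condition: (20−10)(δ+…+δ^5) ≥ 28−20, i.e. δ+…+δ^5 ≥ 4/5.
At δ = 5/9: δ+…+δ^5 = 1.1838 ≥ 0.8000.
So cooperation is sustainable.

Yes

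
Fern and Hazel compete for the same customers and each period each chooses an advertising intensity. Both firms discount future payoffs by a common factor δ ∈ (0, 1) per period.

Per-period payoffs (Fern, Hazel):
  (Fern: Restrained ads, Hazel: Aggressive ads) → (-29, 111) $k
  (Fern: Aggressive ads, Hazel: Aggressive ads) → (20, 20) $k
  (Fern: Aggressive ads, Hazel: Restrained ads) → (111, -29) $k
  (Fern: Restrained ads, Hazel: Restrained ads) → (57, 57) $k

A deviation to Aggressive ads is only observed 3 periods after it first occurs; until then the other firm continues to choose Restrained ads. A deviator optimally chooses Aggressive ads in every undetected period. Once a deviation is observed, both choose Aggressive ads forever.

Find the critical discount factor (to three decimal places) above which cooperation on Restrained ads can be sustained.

0.840

Deviating for the 3 undetected periods gains 111−57 = 54 per period over cooperation, then loses 57−20 = 37 per period forever once punishment starts.
Gain: 54(1 + δ + … + δ^2); loss: 37·δ^3/(1−δ).
No profitable deviation ⇔ 54(1−δ^3) ≤ 37·δ^3, i.e. δ^3 ≥ 54/(54+37) = 54/91.
Hence δ ≥ (54/91)^(1/3) ≈ 0.840.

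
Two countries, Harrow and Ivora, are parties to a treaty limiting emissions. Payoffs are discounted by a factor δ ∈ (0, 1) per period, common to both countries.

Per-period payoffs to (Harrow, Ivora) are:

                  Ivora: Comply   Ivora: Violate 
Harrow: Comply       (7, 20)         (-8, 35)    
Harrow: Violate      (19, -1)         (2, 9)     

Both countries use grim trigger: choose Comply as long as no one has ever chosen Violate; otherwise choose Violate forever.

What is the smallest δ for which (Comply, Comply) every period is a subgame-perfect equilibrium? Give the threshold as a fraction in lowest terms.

12/17

For Harrow: deviation gain 19−7 = 12, per-period punishment loss 7−2 = 5. IC gives δ ≥ 12/17.
For Ivora: gain 15, loss 11 per period, so δ ≥ 15/26.
The tighter constraint is Harrow's, so cooperation needs δ ≥ 12/17.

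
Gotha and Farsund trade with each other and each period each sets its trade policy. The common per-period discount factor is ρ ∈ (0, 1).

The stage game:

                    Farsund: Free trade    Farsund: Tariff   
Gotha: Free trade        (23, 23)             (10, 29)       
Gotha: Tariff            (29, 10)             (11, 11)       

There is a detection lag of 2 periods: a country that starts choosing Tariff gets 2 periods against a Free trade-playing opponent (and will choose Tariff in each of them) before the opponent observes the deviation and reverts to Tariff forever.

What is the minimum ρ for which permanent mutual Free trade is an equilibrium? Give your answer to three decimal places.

0.577

A deviator earns 29 for 2 periods, then 11 forever; cooperating earns 23 forever. Multiplying the IC by (1−ρ):
23 ≥ 29(1−ρ^2) + 11ρ^2, so 18·ρ^2 ≥ 6 and ρ^2 ≥ 1/3.
ρ ≥ (1/3)^(1/2) ≈ 0.577.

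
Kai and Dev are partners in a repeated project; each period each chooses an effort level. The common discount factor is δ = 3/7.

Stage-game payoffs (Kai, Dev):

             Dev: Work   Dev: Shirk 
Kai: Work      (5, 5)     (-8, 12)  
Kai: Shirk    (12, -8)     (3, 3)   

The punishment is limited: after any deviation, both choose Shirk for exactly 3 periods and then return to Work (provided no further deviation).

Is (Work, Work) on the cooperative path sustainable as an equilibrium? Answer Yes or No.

No

IC: δ+…+δ^3 ≥ (12−5)/(5−3) = 7/2.
At δ = 3/7: partial sum = 0.6910 < 3.5000. Cooperation not sustainable.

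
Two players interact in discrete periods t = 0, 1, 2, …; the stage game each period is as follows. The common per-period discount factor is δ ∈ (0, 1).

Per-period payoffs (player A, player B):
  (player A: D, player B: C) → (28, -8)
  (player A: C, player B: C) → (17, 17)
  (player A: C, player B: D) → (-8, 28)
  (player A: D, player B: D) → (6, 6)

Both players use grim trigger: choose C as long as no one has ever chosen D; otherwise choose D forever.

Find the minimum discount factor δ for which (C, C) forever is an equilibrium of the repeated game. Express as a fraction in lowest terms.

1/2

Cooperation forever yields 17 each period: 17/(1−δ).
Deviating yields 28 once, then 6 forever: 28 + 6δ/(1−δ).
No profitable deviation requires 17/(1−δ) ≥ 28 + 6δ/(1−δ).
Multiplying by (1−δ): 17 ≥ 28(1−δ) + 6δ = 28 − 22δ.
So 22δ ≥ 11, i.e. δ ≥ 11/22 = 1/2.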